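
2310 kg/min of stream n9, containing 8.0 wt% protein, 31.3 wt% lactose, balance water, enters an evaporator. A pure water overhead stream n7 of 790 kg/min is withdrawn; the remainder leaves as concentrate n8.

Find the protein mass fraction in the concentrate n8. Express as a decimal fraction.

0.122

protein is not removed: 2310×0.080 = 184.8 kg/min of protein enters n8.
Concentrate = 2310 − 790 = 1520 kg/min.
Mass fraction = 184.8/1520 = 0.122.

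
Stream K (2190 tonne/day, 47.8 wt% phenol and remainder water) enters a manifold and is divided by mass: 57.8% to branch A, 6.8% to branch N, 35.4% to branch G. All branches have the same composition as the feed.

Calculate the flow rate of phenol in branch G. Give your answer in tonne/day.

370.6 tonne/day

Branch G total = 0.354×2190 = 775.26 tonne/day.
phenol in G = 0.478×775.26 = 370.57 tonne/day.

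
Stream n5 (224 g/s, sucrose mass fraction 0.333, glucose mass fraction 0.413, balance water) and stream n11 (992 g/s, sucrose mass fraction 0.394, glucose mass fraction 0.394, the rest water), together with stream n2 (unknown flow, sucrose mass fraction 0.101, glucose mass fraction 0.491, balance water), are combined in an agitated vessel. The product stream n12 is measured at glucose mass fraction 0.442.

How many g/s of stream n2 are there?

1104 g/s

Let n2 be the unknown flow. Total out = 1216 + n2.
glucose balance: 483.36 + 0.491·n2 = 0.442·(1216 + n2)
(0.491 − 0.442)·n2 = 0.442×1216 − 483.36 = 54.112
n2 = 54.112 / 0.049 = 1104.3 g/s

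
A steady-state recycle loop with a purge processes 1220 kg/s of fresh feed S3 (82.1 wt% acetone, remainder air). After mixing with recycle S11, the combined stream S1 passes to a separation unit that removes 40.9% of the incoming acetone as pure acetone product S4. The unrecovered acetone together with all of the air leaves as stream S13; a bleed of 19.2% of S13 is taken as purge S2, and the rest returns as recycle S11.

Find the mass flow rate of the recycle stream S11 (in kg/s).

air enters only via S3 and leaves only via the purge: 1220×0.179 = 0.192×(air in S13), and the separation unit passes all air, so air in S1 = air in S13 = 1137.4 kg/s.
acetone in S1: m_A = 1220×0.821 + (1−0.192)·(1−0.409)·m_A, so m_A = 1001.6/0.5225 = 1917.1 kg/s.
S13 = (1−0.409)×1917.1 + 1137.4 = 2270.4 kg/s.
Recycle S11 = (1−0.192)×2270.4 = 1834.5 kg/s.

1834 kg/s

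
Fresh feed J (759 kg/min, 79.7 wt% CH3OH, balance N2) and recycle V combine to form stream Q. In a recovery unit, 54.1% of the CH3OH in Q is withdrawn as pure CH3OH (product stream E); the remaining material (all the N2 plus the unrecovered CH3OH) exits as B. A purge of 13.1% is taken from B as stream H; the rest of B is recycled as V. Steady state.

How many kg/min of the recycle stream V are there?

N2 enters only via J and leaves only via the purge: 759×0.203 = 0.131×(N2 in B), and the recovery unit passes all N2, so N2 in Q = N2 in B = 1176.2 kg/min.
CH3OH in Q: m_A = 759×0.797 + (1−0.131)·(1−0.541)·m_A, so m_A = 604.92/0.6011 = 1006.3 kg/min.
B = (1−0.541)×1006.3 + 1176.2 = 1638.1 kg/min.
Recycle V = (1−0.131)×1638.1 = 1423.5 kg/min.

1423 kg/min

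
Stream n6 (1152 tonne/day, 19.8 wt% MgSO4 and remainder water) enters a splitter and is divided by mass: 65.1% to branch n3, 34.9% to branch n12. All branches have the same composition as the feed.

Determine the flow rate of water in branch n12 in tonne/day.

Branch n12 total = 0.349×1152 = 402.05 tonne/day.
water in n12 = 0.802×402.05 = 322.44 tonne/day.

322.4 tonne/day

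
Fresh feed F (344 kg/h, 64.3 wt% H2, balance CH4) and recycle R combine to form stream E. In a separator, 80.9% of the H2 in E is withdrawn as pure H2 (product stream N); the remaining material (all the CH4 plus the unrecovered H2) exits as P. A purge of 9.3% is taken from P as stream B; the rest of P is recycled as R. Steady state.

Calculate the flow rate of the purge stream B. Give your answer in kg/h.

CH4 enters only via F and leaves only via the purge: 344×0.357 = 0.093×(CH4 in P), and the separator passes all CH4, so CH4 in E = CH4 in P = 1320.5 kg/h.
H2 in E: m_A = 344×0.643 + (1−0.093)·(1−0.809)·m_A, so m_A = 221.19/0.8268 = 267.54 kg/h.
P = (1−0.809)×267.54 + 1320.5 = 1371.6 kg/h.
Purge B = 0.093×1371.6 = 127.56 kg/h.

127.6 kg/h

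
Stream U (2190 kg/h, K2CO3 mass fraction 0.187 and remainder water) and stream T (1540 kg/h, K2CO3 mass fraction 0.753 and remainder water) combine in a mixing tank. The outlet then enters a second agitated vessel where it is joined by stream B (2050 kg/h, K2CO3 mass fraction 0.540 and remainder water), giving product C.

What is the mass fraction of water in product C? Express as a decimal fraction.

0.537

Overall, product flow = 5780 kg/h.
water in = 2190×0.813 + 1540×0.247 + 2050×0.460 = 3103.8 kg/h.
water fraction in C = 0.537.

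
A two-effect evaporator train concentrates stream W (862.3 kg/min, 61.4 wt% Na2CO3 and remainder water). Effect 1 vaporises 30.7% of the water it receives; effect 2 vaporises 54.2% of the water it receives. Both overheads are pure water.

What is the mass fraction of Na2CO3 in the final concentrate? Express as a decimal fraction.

0.834

water in feed = 862.3×0.386 = 332.85 kg/min.
After stage 1: water left = (1−0.307)×332.85 = 230.66; stream total = 760.12 kg/min.
After stage 2: water left = (1−0.542)×230.66 = 105.64; final concentrate = 635.1 kg/min.
Na2CO3 fraction = 529.45/635.1 = 0.834.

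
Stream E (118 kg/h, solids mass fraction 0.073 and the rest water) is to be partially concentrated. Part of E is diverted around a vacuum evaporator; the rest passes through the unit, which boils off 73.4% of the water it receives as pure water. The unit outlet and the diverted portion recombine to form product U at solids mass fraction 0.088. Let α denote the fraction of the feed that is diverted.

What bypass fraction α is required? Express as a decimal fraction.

All 118×0.073 = 8.614 kg/h of solids reaches U, so U = 8.614/0.088 = 97.886 kg/h and vapour = 20.114 kg/h.
The evaporator receives (1−α)·118 of feed at 0.927 water and removes 0.734 of that water:
0.734×0.927×(1−α)×118 = 20.114
(1−α) = 20.114/80.289 = 0.2505;  α = 0.7495.

0.749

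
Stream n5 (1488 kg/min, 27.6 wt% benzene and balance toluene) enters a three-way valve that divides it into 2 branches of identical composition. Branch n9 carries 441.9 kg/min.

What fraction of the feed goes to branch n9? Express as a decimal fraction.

0.297

Fraction to n9 = 441.9/1488 = 0.2970.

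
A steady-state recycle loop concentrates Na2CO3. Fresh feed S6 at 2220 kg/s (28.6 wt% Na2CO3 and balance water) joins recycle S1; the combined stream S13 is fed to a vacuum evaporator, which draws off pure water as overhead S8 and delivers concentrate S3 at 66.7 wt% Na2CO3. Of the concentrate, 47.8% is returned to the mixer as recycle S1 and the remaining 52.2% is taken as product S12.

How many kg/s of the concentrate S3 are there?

1824 kg/s

Overall Na2CO3 balance (none leaves overhead): Na2CO3 in fresh feed = Na2CO3 in product, i.e. 2220×0.286 = (1−0.478)·S3·0.667.
S3 = 634.92/(0.667×0.522) = 1823.6 kg/s.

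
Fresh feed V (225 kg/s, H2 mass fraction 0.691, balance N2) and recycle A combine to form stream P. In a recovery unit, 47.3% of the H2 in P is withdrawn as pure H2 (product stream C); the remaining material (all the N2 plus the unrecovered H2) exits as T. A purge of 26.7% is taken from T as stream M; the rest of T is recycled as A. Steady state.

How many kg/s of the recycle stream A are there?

N2 enters only via V and leaves only via the purge: 225×0.309 = 0.267×(N2 in T), and the recovery unit passes all N2, so N2 in P = N2 in T = 260.39 kg/s.
H2 in P: m_A = 225×0.691 + (1−0.267)·(1−0.473)·m_A, so m_A = 155.47/0.6137 = 253.34 kg/s.
T = (1−0.473)×253.34 + 260.39 = 393.9 kg/s.
Recycle A = (1−0.267)×393.9 = 288.73 kg/s.

288.7 kg/s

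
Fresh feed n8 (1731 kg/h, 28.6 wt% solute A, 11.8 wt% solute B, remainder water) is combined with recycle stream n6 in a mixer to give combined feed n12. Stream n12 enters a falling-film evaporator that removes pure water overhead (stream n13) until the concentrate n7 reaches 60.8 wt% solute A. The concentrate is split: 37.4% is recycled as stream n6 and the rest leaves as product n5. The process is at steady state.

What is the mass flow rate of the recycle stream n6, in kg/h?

Overall solute A balance (none leaves overhead): solute A in fresh feed = solute A in product, i.e. 1731×0.286 = (1−0.374)·n7·0.608.
n7 = 495.07/(0.608×0.626) = 1300.7 kg/h.
Recycle n6 = 0.374×1300.7 = 486.47 kg/h.

486.5 kg/h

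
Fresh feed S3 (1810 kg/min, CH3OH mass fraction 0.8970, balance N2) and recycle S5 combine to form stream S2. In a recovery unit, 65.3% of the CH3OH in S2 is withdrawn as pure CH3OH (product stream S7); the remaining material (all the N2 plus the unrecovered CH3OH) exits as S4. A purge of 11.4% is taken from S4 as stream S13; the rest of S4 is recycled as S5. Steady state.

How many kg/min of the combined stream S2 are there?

3980 kg/min

N2 enters only via S3 and leaves only via the purge: 1810×0.103 = 0.114×(N2 in S4), and the recovery unit passes all N2, so N2 in S2 = N2 in S4 = 1635.4 kg/min.
CH3OH in S2: m_A = 1810×0.897 + (1−0.114)·(1−0.653)·m_A, so m_A = 1623.6/0.6926 = 2344.3 kg/min.
S2 = 2344.3 + 1635.4 = 3979.7 kg/min.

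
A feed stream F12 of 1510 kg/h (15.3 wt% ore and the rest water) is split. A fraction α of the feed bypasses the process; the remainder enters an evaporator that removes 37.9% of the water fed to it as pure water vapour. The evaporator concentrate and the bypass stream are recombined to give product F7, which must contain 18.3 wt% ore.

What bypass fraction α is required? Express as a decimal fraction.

All 1510×0.153 = 231.03 kg/h of ore reaches F7, so F7 = 231.03/0.183 = 1262.5 kg/h and vapour = 247.54 kg/h.
The evaporator receives (1−α)·1510 of feed at 0.847 water and removes 0.379 of that water:
0.379×0.847×(1−α)×1510 = 247.54
(1−α) = 247.54/484.73 = 0.5107;  α = 0.4893.

0.489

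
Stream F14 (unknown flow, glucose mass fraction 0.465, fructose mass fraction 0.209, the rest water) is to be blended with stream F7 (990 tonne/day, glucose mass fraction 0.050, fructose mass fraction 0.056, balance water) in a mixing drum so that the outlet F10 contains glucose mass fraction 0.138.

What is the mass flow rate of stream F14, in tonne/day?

266.4 tonne/day

Let F14 be the unknown flow. Total out = 990 + F14.
glucose balance: 49.5 + 0.465·F14 = 0.138·(990 + F14)
(0.465 − 0.138)·F14 = 0.138×990 − 49.5 = 87.12
F14 = 87.12 / 0.327 = 266.42 tonne/day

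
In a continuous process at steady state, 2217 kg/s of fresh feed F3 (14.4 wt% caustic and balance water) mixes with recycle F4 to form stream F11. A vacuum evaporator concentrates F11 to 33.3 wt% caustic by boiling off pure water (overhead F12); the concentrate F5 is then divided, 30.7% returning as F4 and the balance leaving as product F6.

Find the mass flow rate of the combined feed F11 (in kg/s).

2642 kg/s

Overall caustic balance (none leaves overhead): caustic in fresh feed = caustic in product, i.e. 2217×0.144 = (1−0.307)·F5·0.333.
F5 = 319.25/(0.333×0.693) = 1383.4 kg/s.
Recycle F4 = 0.307×1383.4 = 424.71 kg/s.
Combined feed F11 = 2217 + 424.71 = 2641.7 kg/s.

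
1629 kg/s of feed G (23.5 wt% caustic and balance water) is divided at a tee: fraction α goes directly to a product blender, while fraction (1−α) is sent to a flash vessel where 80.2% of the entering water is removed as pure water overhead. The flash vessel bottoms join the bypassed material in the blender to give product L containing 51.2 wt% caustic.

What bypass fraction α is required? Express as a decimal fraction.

0.118

All 1629×0.235 = 382.81 kg/s of caustic reaches L, so L = 382.81/0.512 = 747.69 kg/s and vapour = 881.31 kg/s.
The evaporator receives (1−α)·1629 of feed at 0.765 water and removes 0.802 of that water:
0.802×0.765×(1−α)×1629 = 881.31
(1−α) = 881.31/999.44 = 0.8818;  α = 0.1182.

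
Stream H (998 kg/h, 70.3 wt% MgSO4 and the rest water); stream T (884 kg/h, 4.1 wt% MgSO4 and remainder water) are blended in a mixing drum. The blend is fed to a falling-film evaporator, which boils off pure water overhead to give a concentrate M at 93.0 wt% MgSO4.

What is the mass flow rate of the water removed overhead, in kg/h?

MgSO4 entering = 998×0.703 + 884×0.041 = 737.84 kg/h.
All MgSO4 reports to M, so M = 737.84/0.930 = 793.37 kg/h.
Total feed = 1882 kg/h; overhead = 1882 − 793.37 = 1088.6 kg/h.

1089 kg/h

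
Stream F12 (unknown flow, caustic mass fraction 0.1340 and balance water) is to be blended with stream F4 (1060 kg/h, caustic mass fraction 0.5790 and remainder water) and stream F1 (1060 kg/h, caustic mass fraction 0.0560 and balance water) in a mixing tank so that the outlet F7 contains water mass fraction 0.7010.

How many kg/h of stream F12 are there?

237.7 kg/h

Let F12 be the unknown flow. Total out = 2120 + F12.
water balance: 1446.9 + 0.866·F12 = 0.701·(2120 + F12)
(0.866 − 0.701)·F12 = 0.701×2120 − 1446.9 = 39.22
F12 = 39.22 / 0.165 = 237.7 kg/h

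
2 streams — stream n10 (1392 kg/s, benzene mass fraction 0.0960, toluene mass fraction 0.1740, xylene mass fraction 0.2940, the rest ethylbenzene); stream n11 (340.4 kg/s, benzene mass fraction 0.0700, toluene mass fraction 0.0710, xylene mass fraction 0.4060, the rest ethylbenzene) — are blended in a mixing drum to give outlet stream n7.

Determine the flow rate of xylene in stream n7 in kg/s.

547.5 kg/s

xylene out = xylene in = 1392×0.294 + 340.4×0.406 = 547.45 kg/s.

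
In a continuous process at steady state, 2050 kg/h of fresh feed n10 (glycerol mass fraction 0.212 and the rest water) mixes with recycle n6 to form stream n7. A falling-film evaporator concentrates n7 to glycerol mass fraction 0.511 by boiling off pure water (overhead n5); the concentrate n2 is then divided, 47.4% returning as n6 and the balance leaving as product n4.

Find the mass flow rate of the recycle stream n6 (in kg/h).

Overall glycerol balance (none leaves overhead): glycerol in fresh feed = glycerol in product, i.e. 2050×0.212 = (1−0.474)·n2·0.511.
n2 = 434.6/(0.511×0.526) = 1616.9 kg/h.
Recycle n6 = 0.474×1616.9 = 766.41 kg/h.

766.4 kg/h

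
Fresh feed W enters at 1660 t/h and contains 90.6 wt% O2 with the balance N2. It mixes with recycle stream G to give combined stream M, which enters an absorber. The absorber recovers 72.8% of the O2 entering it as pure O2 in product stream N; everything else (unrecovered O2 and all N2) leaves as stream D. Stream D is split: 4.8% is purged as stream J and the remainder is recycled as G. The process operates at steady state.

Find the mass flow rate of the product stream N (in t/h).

1477 t/h

O2 in M: m_A = 1660×0.906 + (1−0.048)·(1−0.728)·m_A, so m_A = 1504/0.7411 = 2029.5 t/h.
Product N = 0.728×2029.5 = 1477.5 t/h.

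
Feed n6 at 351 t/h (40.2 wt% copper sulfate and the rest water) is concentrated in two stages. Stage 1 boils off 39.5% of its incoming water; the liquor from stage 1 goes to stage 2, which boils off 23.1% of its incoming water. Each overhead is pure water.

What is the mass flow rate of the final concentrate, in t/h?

238.8 t/h

water in feed = 351×0.598 = 209.9 t/h.
After stage 1: water left = (1−0.395)×209.9 = 126.99; stream total = 268.09 t/h.
After stage 2: water left = (1−0.231)×126.99 = 97.654; final concentrate = 238.76 t/h.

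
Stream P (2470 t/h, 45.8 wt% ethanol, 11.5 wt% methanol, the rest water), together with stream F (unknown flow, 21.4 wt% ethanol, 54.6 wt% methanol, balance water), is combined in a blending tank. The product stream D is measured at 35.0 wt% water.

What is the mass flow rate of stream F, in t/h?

Let F be the unknown flow. Total out = 2470 + F.
water balance: 1054.7 + 0.240·F = 0.350·(2470 + F)
(0.240 − 0.350)·F = 0.350×2470 − 1054.7 = -190.19
F = -190.19 / -0.110 = 1729 t/h

1729 t/h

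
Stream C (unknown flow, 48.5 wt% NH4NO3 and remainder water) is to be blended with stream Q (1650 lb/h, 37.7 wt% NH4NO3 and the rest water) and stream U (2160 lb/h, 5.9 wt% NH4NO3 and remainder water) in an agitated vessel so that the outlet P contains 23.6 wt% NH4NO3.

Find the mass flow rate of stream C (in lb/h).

601.1 lb/h

Let C be the unknown flow. Total out = 3810 + C.
NH4NO3 balance: 749.49 + 0.485·C = 0.236·(3810 + C)
(0.485 − 0.236)·C = 0.236×3810 − 749.49 = 149.67
C = 149.67 / 0.249 = 601.08 lb/h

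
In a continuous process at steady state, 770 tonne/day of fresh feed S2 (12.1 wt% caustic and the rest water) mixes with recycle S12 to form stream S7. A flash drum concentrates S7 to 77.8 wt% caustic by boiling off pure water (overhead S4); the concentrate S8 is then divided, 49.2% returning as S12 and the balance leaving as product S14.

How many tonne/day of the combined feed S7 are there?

Overall caustic balance (none leaves overhead): caustic in fresh feed = caustic in product, i.e. 770×0.121 = (1−0.492)·S8·0.778.
S8 = 93.17/(0.778×0.508) = 235.74 tonne/day.
Recycle S12 = 0.492×235.74 = 115.98 tonne/day.
Combined feed S7 = 770 + 115.98 = 885.98 tonne/day.

886 tonne/day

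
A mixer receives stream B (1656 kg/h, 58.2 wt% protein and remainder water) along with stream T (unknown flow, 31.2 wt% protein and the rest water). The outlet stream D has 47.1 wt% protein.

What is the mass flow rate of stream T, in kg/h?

1156 kg/h

Let T be the unknown flow. Total out = 1656 + T.
protein balance: 963.79 + 0.312·T = 0.471·(1656 + T)
(0.312 − 0.471)·T = 0.471×1656 − 963.79 = -183.82
T = -183.82 / -0.159 = 1156.1 kg/h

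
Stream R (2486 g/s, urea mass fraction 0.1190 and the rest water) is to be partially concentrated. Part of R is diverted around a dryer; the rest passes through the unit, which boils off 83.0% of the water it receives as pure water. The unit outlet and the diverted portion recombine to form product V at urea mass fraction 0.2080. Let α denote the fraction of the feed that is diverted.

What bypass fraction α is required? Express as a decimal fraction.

0.415

All 2486×0.119 = 295.83 g/s of urea reaches V, so V = 295.83/0.208 = 1422.3 g/s and vapour = 1063.7 g/s.
The evaporator receives (1−α)·2486 of feed at 0.881 water and removes 0.830 of that water:
0.830×0.881×(1−α)×2486 = 1063.7
(1−α) = 1063.7/1817.8 = 0.5852;  α = 0.4148.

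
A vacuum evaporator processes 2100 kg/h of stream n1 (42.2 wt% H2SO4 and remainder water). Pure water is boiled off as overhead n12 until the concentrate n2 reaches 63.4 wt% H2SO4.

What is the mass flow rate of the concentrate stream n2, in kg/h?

H2SO4 is conserved: 2100×0.422 = 886.2 kg/h all reports to the concentrate.
Concentrate = 886.2/(target fraction) = 1397.8 kg/h.

1398 kg/h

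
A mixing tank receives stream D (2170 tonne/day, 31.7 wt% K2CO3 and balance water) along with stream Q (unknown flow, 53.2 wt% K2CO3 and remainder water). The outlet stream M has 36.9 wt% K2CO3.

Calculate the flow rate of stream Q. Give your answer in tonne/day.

692.3 tonne/day

Let Q be the unknown flow. Total out = 2170 + Q.
K2CO3 balance: 687.89 + 0.532·Q = 0.369·(2170 + Q)
(0.532 − 0.369)·Q = 0.369×2170 − 687.89 = 112.84
Q = 112.84 / 0.163 = 692.27 tonne/day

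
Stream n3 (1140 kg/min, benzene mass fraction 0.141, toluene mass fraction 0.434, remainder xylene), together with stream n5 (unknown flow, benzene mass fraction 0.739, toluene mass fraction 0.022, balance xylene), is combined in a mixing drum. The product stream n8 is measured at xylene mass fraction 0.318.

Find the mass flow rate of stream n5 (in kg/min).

Let n5 be the unknown flow. Total out = 1140 + n5.
xylene balance: 484.5 + 0.239·n5 = 0.318·(1140 + n5)
(0.239 − 0.318)·n5 = 0.318×1140 − 484.5 = -121.98
n5 = -121.98 / -0.079 = 1544.1 kg/min

1544 kg/min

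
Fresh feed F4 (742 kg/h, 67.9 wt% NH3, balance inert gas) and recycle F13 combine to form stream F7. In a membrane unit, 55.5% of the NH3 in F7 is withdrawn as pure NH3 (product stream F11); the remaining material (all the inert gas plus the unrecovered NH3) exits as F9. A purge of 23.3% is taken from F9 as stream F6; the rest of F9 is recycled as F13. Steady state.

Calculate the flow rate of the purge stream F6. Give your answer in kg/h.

inert gas enters only via F4 and leaves only via the purge: 742×0.321 = 0.233×(inert gas in F9), and the membrane unit passes all inert gas, so inert gas in F7 = inert gas in F9 = 1022.2 kg/h.
NH3 in F7: m_A = 742×0.679 + (1−0.233)·(1−0.555)·m_A, so m_A = 503.82/0.6587 = 764.88 kg/h.
F9 = (1−0.555)×764.88 + 1022.2 = 1362.6 kg/h.
Purge F6 = 0.233×1362.6 = 317.49 kg/h.

317.5 kg/h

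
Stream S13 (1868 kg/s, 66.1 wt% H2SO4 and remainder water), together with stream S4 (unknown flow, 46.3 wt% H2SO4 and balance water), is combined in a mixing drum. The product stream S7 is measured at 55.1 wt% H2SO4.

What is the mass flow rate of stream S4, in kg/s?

Let S4 be the unknown flow. Total out = 1868 + S4.
H2SO4 balance: 1234.7 + 0.463·S4 = 0.551·(1868 + S4)
(0.463 − 0.551)·S4 = 0.551×1868 − 1234.7 = -205.48
S4 = -205.48 / -0.088 = 2335 kg/s

2335 kg/s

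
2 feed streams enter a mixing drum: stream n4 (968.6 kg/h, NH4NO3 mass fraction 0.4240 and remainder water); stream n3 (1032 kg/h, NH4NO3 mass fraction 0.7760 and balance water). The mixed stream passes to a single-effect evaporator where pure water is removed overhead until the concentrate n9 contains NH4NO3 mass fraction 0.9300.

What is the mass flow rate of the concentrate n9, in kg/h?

1303 kg/h

NH4NO3 entering = 968.6×0.424 + 1032×0.776 = 1211.5 kg/h.
All NH4NO3 reports to n9, so n9 = 1211.5/0.930 = 1302.7 kg/h.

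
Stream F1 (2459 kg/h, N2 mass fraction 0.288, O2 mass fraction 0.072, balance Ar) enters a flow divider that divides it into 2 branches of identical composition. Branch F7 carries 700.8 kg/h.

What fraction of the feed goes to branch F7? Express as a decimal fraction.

Fraction to F7 = 700.8/2459 = 0.2850.

0.285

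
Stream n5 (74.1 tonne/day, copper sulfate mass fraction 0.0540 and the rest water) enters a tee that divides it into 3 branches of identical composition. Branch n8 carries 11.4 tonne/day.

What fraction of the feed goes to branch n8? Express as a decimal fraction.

Fraction to n8 = 11.4/74.1 = 0.1538.

0.154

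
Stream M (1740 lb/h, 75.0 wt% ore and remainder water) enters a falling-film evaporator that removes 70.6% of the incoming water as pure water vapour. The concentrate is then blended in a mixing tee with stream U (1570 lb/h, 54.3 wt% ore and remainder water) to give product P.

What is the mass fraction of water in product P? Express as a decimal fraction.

Vapour removed = 0.706×0.250×1740 = 307.11 lb/h; concentrate = 1432.9 lb/h.
water reaching the mixer = 127.89 (from concentrate) + 1570×0.457 = 845.38 lb/h.
Product flow = 1432.9 + 1570 = 3002.9 lb/h; water fraction = 0.282.

0.282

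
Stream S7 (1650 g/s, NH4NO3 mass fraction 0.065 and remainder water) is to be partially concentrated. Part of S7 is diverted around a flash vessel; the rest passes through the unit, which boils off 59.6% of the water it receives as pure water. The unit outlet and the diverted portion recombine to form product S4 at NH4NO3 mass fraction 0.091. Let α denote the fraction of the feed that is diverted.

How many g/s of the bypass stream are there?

All 1650×0.065 = 107.25 g/s of NH4NO3 reaches S4, so S4 = 107.25/0.091 = 1178.6 g/s and vapour = 471.43 g/s.
The evaporator receives (1−α)·1650 of feed at 0.935 water and removes 0.596 of that water:
0.596×0.935×(1−α)×1650 = 471.43
(1−α) = 471.43/919.48 = 0.5127;  α = 0.4873.
Bypass flow = 0.4873×1650 = 804.02 g/s.

804 g/s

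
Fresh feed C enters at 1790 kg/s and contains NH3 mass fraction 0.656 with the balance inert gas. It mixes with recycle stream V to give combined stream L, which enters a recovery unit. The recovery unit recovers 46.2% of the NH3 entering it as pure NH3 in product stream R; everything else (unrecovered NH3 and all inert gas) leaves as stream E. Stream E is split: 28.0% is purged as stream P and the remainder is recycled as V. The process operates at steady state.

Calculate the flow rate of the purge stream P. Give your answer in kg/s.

inert gas enters only via C and leaves only via the purge: 1790×0.344 = 0.280×(inert gas in E), and the recovery unit passes all inert gas, so inert gas in L = inert gas in E = 2199.1 kg/s.
NH3 in L: m_A = 1790×0.656 + (1−0.280)·(1−0.462)·m_A, so m_A = 1174.2/0.6126 = 1916.7 kg/s.
E = (1−0.462)×1916.7 + 2199.1 = 3230.3 kg/s.
Purge P = 0.280×3230.3 = 904.49 kg/s.

904.5 kg/s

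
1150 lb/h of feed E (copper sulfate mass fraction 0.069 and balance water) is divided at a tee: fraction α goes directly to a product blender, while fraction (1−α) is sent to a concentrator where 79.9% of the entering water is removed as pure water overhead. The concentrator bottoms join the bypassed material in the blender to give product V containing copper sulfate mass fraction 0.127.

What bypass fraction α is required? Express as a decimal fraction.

All 1150×0.069 = 79.35 lb/h of copper sulfate reaches V, so V = 79.35/0.127 = 624.8 lb/h and vapour = 525.2 lb/h.
The evaporator receives (1−α)·1150 of feed at 0.931 water and removes 0.799 of that water:
0.799×0.931×(1−α)×1150 = 525.2
(1−α) = 525.2/855.45 = 0.6139;  α = 0.3861.

0.386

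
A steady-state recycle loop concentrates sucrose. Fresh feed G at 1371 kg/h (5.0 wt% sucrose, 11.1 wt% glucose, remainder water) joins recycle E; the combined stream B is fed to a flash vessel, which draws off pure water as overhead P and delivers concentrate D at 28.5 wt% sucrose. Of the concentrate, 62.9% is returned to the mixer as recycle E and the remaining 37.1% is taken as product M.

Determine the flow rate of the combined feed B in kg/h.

Overall sucrose balance (none leaves overhead): sucrose in fresh feed = sucrose in product, i.e. 1371×0.050 = (1−0.629)·D·0.285.
D = 68.55/(0.285×0.371) = 648.32 kg/h.
Recycle E = 0.629×648.32 = 407.79 kg/h.
Combined feed B = 1371 + 407.79 = 1778.8 kg/h.

1779 kg/h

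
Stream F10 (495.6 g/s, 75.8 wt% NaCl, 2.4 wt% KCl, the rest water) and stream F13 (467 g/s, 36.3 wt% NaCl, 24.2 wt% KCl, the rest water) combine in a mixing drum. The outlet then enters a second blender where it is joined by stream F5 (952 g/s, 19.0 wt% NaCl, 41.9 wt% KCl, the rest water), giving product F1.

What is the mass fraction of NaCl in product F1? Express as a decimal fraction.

Overall, product flow = 1914.6 g/s.
NaCl in = 495.6×0.758 + 467×0.363 + 952×0.190 = 726.07 g/s.
NaCl fraction in F1 = 0.379.

0.379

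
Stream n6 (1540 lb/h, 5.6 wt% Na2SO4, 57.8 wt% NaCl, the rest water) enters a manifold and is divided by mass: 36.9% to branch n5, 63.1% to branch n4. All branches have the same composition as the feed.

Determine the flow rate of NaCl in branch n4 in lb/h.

Branch n4 total = 0.631×1540 = 971.74 lb/h.
NaCl in n4 = 0.578×971.74 = 561.67 lb/h.

561.7 lb/h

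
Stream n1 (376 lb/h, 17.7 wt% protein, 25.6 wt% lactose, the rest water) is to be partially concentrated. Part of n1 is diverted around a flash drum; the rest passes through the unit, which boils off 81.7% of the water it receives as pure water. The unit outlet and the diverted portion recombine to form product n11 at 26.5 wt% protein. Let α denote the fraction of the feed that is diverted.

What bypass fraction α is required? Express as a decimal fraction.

All 376×0.177 = 66.552 lb/h of protein reaches n11, so n11 = 66.552/0.265 = 251.14 lb/h and vapour = 124.86 lb/h.
The evaporator receives (1−α)·376 of feed at 0.567 water and removes 0.817 of that water:
0.817×0.567×(1−α)×376 = 124.86
(1−α) = 124.86/174.18 = 0.7169;  α = 0.2831.

0.283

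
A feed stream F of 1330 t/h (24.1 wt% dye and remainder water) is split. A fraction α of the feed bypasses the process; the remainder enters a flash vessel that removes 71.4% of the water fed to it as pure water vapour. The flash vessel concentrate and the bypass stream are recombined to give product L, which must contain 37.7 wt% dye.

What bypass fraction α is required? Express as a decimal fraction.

0.334

All 1330×0.241 = 320.53 t/h of dye reaches L, so L = 320.53/0.377 = 850.21 t/h and vapour = 479.79 t/h.
The evaporator receives (1−α)·1330 of feed at 0.759 water and removes 0.714 of that water:
0.714×0.759×(1−α)×1330 = 479.79
(1−α) = 479.79/720.76 = 0.6657;  α = 0.3343.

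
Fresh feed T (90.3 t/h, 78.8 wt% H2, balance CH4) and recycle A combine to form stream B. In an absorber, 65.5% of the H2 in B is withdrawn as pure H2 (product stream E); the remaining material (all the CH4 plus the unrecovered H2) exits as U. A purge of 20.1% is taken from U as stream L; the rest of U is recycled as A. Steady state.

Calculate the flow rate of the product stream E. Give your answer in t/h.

H2 in B: m_A = 90.3×0.788 + (1−0.201)·(1−0.655)·m_A, so m_A = 71.156/0.7243 = 98.236 t/h.
Product E = 0.655×98.236 = 64.344 t/h.

64.34 t/h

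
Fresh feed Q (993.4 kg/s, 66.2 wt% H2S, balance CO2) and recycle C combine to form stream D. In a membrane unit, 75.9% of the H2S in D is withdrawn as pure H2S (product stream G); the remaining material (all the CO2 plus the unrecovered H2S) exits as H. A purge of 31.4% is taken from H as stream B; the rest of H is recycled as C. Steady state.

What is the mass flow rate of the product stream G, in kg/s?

598 kg/s

H2S in D: m_A = 993.4×0.662 + (1−0.314)·(1−0.759)·m_A, so m_A = 657.63/0.8347 = 787.89 kg/s.
Product G = 0.759×787.89 = 598.01 kg/s.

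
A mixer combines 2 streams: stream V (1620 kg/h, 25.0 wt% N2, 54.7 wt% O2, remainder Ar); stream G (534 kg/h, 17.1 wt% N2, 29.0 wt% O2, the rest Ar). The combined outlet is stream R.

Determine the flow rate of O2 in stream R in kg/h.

1041 kg/h

O2 out = O2 in = 1620×0.547 + 534×0.290 = 1041 kg/h.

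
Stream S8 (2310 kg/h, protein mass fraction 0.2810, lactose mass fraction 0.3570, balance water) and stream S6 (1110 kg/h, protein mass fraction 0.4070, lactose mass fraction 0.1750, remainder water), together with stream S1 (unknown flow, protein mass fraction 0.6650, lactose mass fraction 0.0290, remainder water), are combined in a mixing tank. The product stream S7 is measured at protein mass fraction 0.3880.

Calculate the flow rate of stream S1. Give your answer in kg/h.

Let S1 be the unknown flow. Total out = 3420 + S1.
protein balance: 1100.9 + 0.665·S1 = 0.388·(3420 + S1)
(0.665 − 0.388)·S1 = 0.388×3420 − 1100.9 = 226.08
S1 = 226.08 / 0.277 = 816.17 kg/h

816.2 kg/h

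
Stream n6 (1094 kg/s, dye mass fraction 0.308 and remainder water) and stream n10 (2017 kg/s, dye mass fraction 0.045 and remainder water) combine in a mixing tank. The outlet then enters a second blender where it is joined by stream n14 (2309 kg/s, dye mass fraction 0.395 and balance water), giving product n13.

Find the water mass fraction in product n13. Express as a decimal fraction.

0.753

Overall, product flow = 5420 kg/s.
water in = 1094×0.692 + 2017×0.955 + 2309×0.605 = 4080.2 kg/s.
water fraction in n13 = 0.753.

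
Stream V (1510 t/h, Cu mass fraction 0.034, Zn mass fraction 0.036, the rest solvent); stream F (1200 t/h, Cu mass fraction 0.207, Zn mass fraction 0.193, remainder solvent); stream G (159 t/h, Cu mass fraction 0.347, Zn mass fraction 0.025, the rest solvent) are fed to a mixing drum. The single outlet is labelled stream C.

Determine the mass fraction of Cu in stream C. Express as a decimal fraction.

Total flow out = 1510 + 1200 + 159 = 2869 t/h.
Cu in = 1510×0.034 + 1200×0.207 + 159×0.347 = 354.91 t/h.
Cu mass fraction in C = 354.91/2869 = 0.124.

0.124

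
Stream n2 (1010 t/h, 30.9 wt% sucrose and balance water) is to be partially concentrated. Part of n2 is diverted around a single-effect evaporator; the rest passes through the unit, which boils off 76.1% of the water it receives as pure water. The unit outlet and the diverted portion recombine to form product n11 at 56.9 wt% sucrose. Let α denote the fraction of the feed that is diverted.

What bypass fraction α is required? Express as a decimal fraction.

0.131

All 1010×0.309 = 312.09 t/h of sucrose reaches n11, so n11 = 312.09/0.569 = 548.49 t/h and vapour = 461.51 t/h.
The evaporator receives (1−α)·1010 of feed at 0.691 water and removes 0.761 of that water:
0.761×0.691×(1−α)×1010 = 461.51
(1−α) = 461.51/531.11 = 0.8690;  α = 0.1310.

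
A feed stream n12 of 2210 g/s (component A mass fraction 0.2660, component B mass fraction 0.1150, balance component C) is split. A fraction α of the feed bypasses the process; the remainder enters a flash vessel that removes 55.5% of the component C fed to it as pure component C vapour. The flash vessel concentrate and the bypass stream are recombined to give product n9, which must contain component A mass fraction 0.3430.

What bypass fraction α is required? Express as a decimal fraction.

All 2210×0.266 = 587.86 g/s of component A reaches n9, so n9 = 587.86/0.343 = 1713.9 g/s and vapour = 496.12 g/s.
The evaporator receives (1−α)·2210 of feed at 0.619 component C and removes 0.555 of that component C:
0.555×0.619×(1−α)×2210 = 496.12
(1−α) = 496.12/759.23 = 0.6535;  α = 0.3465.

0.347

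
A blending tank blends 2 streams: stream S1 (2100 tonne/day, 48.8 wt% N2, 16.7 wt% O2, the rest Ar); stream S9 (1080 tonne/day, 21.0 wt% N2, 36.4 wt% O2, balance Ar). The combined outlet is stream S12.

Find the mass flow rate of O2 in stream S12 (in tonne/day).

O2 out = O2 in = 2100×0.167 + 1080×0.364 = 743.82 tonne/day.

743.8 tonne/day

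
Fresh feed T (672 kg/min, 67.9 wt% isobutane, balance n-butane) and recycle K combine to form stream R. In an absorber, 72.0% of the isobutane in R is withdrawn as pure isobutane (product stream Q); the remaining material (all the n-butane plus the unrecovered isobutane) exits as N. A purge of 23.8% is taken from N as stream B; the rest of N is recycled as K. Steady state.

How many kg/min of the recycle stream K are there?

n-butane enters only via T and leaves only via the purge: 672×0.321 = 0.238×(n-butane in N), and the absorber passes all n-butane, so n-butane in R = n-butane in N = 906.35 kg/min.
isobutane in R: m_A = 672×0.679 + (1−0.238)·(1−0.720)·m_A, so m_A = 456.29/0.7866 = 580.05 kg/min.
N = (1−0.720)×580.05 + 906.35 = 1068.8 kg/min.
Recycle K = (1−0.238)×1068.8 = 814.4 kg/min.

814.4 kg/min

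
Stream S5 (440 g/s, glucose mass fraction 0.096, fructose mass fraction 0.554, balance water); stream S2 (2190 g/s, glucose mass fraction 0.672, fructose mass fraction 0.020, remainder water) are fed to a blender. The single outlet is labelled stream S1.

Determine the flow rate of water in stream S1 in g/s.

828.5 g/s

water out = water in = 440×0.350 + 2190×0.308 = 828.52 g/s.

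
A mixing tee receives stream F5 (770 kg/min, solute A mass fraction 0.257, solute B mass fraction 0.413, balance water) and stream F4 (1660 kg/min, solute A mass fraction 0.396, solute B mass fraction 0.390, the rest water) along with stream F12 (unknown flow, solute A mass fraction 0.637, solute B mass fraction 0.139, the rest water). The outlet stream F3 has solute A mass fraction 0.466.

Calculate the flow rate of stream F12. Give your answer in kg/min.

1621 kg/min

Let F12 be the unknown flow. Total out = 2430 + F12.
solute A balance: 855.25 + 0.637·F12 = 0.466·(2430 + F12)
(0.637 − 0.466)·F12 = 0.466×2430 − 855.25 = 277.13
F12 = 277.13 / 0.171 = 1620.6 kg/min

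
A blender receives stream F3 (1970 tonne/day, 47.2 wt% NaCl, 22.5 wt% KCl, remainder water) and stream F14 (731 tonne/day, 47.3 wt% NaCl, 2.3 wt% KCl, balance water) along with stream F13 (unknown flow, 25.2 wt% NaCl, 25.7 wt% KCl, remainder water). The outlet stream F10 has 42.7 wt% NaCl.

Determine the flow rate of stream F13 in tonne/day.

698.7 tonne/day

Let F13 be the unknown flow. Total out = 2701 + F13.
NaCl balance: 1275.6 + 0.252·F13 = 0.427·(2701 + F13)
(0.252 − 0.427)·F13 = 0.427×2701 − 1275.6 = -122.28
F13 = -122.28 / -0.175 = 698.72 tonne/day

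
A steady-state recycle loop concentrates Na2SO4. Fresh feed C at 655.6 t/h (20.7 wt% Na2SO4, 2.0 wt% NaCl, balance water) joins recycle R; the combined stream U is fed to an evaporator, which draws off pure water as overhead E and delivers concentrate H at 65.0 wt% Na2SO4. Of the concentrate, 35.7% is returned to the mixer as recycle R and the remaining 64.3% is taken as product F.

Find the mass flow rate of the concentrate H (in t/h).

Overall Na2SO4 balance (none leaves overhead): Na2SO4 in fresh feed = Na2SO4 in product, i.e. 655.6×0.207 = (1−0.357)·H·0.650.
H = 135.71/(0.650×0.643) = 324.7 t/h.

324.7 t/h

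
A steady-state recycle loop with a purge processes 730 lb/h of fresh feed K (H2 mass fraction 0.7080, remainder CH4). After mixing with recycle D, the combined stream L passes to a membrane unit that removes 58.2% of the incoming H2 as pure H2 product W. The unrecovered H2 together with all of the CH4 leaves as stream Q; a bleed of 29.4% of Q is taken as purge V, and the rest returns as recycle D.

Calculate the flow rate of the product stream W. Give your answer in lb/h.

H2 in L: m_A = 730×0.708 + (1−0.294)·(1−0.582)·m_A, so m_A = 516.84/0.7049 = 733.22 lb/h.
Product W = 0.582×733.22 = 426.73 lb/h.

426.7 lb/h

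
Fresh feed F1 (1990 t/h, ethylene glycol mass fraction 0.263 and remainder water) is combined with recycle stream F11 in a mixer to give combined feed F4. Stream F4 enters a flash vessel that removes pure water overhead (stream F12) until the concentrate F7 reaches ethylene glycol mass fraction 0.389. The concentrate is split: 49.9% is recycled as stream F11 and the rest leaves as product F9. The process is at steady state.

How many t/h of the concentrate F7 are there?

2685 t/h

Overall ethylene glycol balance (none leaves overhead): ethylene glycol in fresh feed = ethylene glycol in product, i.e. 1990×0.263 = (1−0.499)·F7·0.389.
F7 = 523.37/(0.389×0.501) = 2685.5 t/h.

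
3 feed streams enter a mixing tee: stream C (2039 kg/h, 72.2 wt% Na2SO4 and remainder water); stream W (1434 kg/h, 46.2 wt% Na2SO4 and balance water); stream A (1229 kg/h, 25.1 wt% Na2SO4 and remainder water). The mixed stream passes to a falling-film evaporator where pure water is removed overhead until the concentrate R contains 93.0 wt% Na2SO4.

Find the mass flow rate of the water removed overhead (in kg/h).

Na2SO4 entering = 2039×0.722 + 1434×0.462 + 1229×0.251 = 2443.1 kg/h.
All Na2SO4 reports to R, so R = 2443.1/0.930 = 2627 kg/h.
Total feed = 4702 kg/h; overhead = 4702 − 2627 = 2075 kg/h.

2075 kg/h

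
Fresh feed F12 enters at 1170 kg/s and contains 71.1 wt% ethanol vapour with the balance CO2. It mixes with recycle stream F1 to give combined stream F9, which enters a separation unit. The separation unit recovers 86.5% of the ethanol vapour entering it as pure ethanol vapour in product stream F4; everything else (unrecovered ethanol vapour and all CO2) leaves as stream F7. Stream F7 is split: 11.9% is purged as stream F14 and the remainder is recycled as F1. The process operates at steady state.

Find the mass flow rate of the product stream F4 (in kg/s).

816.7 kg/s

ethanol vapour in F9: m_A = 1170×0.711 + (1−0.119)·(1−0.865)·m_A, so m_A = 831.87/0.8811 = 944.16 kg/s.
Product F4 = 0.865×944.16 = 816.7 kg/s.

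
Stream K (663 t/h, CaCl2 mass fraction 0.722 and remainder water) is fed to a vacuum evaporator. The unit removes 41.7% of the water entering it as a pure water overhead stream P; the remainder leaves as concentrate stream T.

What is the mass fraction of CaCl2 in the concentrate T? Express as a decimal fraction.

CaCl2 is not removed: 663×0.722 = 478.69 t/h of CaCl2 enters T.
water entering = 663×0.278 = 184.31 t/h; overhead removed = 0.417×184.31 = 76.859 t/h.
Concentrate = 663 − 76.859 = 586.14 t/h.
Mass fraction = 478.69/586.14 = 0.817.

0.817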